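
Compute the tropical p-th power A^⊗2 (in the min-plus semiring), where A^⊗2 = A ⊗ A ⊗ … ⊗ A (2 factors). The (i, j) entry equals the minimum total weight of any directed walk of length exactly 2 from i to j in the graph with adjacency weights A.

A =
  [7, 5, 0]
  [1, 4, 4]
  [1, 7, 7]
A^⊗2 =
  [1, 7, 7]
  [5, 6, 1]
  [8, 6, 1]

Each entry (A^⊗2)_ij equals the minimum over all length-2 walks i = v_0 → v_1 → … → v_2 = j of Σ_t A[v_t][v_{t+1}]. For example, for (i, j) = (0, 2) we minimise over 3 possible intermediate vertex sequences; the minimum is 7, attained along the walk 0 → 0 → 2.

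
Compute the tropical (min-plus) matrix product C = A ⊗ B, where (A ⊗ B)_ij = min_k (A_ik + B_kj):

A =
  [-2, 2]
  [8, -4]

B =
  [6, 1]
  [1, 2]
A ⊗ B =
  [3, -1]
  [-3, -2]

Apply the min-plus product entry-by-entry:
  C[0][0] = min over k of (A[0][0] + B[0][0] = -2 + 6 = 4, A[0][1] + B[1][0] = 2 + 1 = 3) = 3 (attained at k = 1)
  C[0][1] = min over k of (A[0][0] + B[0][1] = -2 + 1 = -1, A[0][1] + B[1][1] = 2 + 2 = 4) = -1 (attained at k = 0)
  C[1][0] = min over k of (A[1][0] + B[0][0] = 8 + 6 = 14, A[1][1] + B[1][0] = -4 + 1 = -3) = -3 (attained at k = 1)
  C[1][1] = min over k of (A[1][0] + B[0][1] = 8 + 1 = 9, A[1][1] + B[1][1] = -4 + 2 = -2) = -2 (attained at k = 1)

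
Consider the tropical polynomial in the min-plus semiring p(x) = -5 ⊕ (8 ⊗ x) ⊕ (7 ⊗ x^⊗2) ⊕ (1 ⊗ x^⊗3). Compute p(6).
p(6) = -5

A tropical monomial a ⊗ x^⊗i evaluates to a + i · x. Evaluating each term at x = 6:
  Term 0 contributes -5 + 0 · 6 = -5
  Term 1 contributes 8 + 1 · 6 = 14
  Term 2 contributes 7 + 2 · 6 = 19
  Term 3 contributes 1 + 3 · 6 = 19
p(6) = ⊕ of these = min[-5, 14, 19, 19] = -5.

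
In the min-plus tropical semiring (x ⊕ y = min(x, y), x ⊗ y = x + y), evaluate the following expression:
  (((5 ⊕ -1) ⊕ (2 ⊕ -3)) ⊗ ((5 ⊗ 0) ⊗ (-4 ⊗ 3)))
(((5 ⊕ -1) ⊕ (2 ⊕ -3)) ⊗ ((5 ⊗ 0) ⊗ (-4 ⊗ 3))) = 1

Expand innermost to outermost. Recall ⊕ takes the minimum of its arguments and ⊗ takes their sum. Working out the expression (((5 ⊕ -1) ⊕ (2 ⊕ -3)) ⊗ ((5 ⊗ 0) ⊗ (-4 ⊗ 3))) gives 1.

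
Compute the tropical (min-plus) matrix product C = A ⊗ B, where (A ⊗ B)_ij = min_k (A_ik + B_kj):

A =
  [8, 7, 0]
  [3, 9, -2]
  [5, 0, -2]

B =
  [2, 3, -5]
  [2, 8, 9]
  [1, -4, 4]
A ⊗ B =
  [1, -4, 3]
  [-1, -6, -2]
  [-1, -6, 0]

Apply the min-plus product entry-by-entry:
  C[0][0] = min over k of (A[0][0] + B[0][0] = 8 + 2 = 10, A[0][1] + B[1][0] = 7 + 2 = 9, A[0][2] + B[2][0] = 0 + 1 = 1) = 1 (attained at k = 2)
  C[0][1] = min over k of (A[0][0] + B[0][1] = 8 + 3 = 11, A[0][1] + B[1][1] = 7 + 8 = 15, A[0][2] + B[2][1] = 0 + -4 = -4) = -4 (attained at k = 2)
  C[0][2] = min over k of (A[0][0] + B[0][2] = 8 + -5 = 3, A[0][1] + B[1][2] = 7 + 9 = 16, A[0][2] + B[2][2] = 0 + 4 = 4) = 3 (attained at k = 0)
  C[1][0] = min over k of (A[1][0] + B[0][0] = 3 + 2 = 5, A[1][1] + B[1][0] = 9 + 2 = 11, A[1][2] + B[2][0] = -2 + 1 = -1) = -1 (attained at k = 2)
  C[1][1] = min over k of (A[1][0] + B[0][1] = 3 + 3 = 6, A[1][1] + B[1][1] = 9 + 8 = 17, A[1][2] + B[2][1] = -2 + -4 = -6) = -6 (attained at k = 2)
  C[1][2] = min over k of (A[1][0] + B[0][2] = 3 + -5 = -2, A[1][1] + B[1][2] = 9 + 9 = 18, A[1][2] + B[2][2] = -2 + 4 = 2) = -2 (attained at k = 0)
  C[2][0] = min over k of (A[2][0] + B[0][0] = 5 + 2 = 7, A[2][1] + B[1][0] = 0 + 2 = 2, A[2][2] + B[2][0] = -2 + 1 = -1) = -1 (attained at k = 2)
  C[2][1] = min over k of (A[2][0] + B[0][1] = 5 + 3 = 8, A[2][1] + B[1][1] = 0 + 8 = 8, A[2][2] + B[2][1] = -2 + -4 = -6) = -6 (attained at k = 2)
  C[2][2] = min over k of (A[2][0] + B[0][2] = 5 + -5 = 0, A[2][1] + B[1][2] = 0 + 9 = 9, A[2][2] + B[2][2] = -2 + 4 = 2) = 0 (attained at k = 0)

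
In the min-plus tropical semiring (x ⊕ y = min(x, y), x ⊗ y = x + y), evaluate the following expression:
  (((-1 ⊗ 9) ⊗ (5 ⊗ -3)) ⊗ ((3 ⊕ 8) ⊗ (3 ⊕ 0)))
(((-1 ⊗ 9) ⊗ (5 ⊗ -3)) ⊗ ((3 ⊕ 8) ⊗ (3 ⊕ 0))) = 13

Expand innermost to outermost. Recall ⊕ takes the minimum of its arguments and ⊗ takes their sum. Working out the expression (((-1 ⊗ 9) ⊗ (5 ⊗ -3)) ⊗ ((3 ⊕ 8) ⊗ (3 ⊕ 0))) gives 13.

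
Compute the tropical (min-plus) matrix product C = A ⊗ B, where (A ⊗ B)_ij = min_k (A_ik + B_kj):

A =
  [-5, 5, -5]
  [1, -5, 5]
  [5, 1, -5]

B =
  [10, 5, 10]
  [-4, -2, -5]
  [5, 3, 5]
A ⊗ B =
  [0, -2, 0]
  [-9, -7, -10]
  [-3, -2, -4]

Apply the min-plus product entry-by-entry:
  C[0][0] = min over k of (A[0][0] + B[0][0] = -5 + 10 = 5, A[0][1] + B[1][0] = 5 + -4 = 1, A[0][2] + B[2][0] = -5 + 5 = 0) = 0 (attained at k = 2)
  C[0][1] = min over k of (A[0][0] + B[0][1] = -5 + 5 = 0, A[0][1] + B[1][1] = 5 + -2 = 3, A[0][2] + B[2][1] = -5 + 3 = -2) = -2 (attained at k = 2)
  C[0][2] = min over k of (A[0][0] + B[0][2] = -5 + 10 = 5, A[0][1] + B[1][2] = 5 + -5 = 0, A[0][2] + B[2][2] = -5 + 5 = 0) = 0 (attained at k = 1)
  C[1][0] = min over k of (A[1][0] + B[0][0] = 1 + 10 = 11, A[1][1] + B[1][0] = -5 + -4 = -9, A[1][2] + B[2][0] = 5 + 5 = 10) = -9 (attained at k = 1)
  C[1][1] = min over k of (A[1][0] + B[0][1] = 1 + 5 = 6, A[1][1] + B[1][1] = -5 + -2 = -7, A[1][2] + B[2][1] = 5 + 3 = 8) = -7 (attained at k = 1)
  C[1][2] = min over k of (A[1][0] + B[0][2] = 1 + 10 = 11, A[1][1] + B[1][2] = -5 + -5 = -10, A[1][2] + B[2][2] = 5 + 5 = 10) = -10 (attained at k = 1)
  C[2][0] = min over k of (A[2][0] + B[0][0] = 5 + 10 = 15, A[2][1] + B[1][0] = 1 + -4 = -3, A[2][2] + B[2][0] = -5 + 5 = 0) = -3 (attained at k = 1)
  C[2][1] = min over k of (A[2][0] + B[0][1] = 5 + 5 = 10, A[2][1] + B[1][1] = 1 + -2 = -1, A[2][2] + B[2][1] = -5 + 3 = -2) = -2 (attained at k = 2)
  C[2][2] = min over k of (A[2][0] + B[0][2] = 5 + 10 = 15, A[2][1] + B[1][2] = 1 + -5 = -4, A[2][2] + B[2][2] = -5 + 5 = 0) = -4 (attained at k = 1)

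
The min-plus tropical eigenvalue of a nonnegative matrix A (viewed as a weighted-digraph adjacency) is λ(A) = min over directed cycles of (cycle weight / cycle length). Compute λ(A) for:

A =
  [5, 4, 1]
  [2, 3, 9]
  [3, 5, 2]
λ(A) = 2

Enumerate directed cycles and compute their means (weight / length). Sample:
  cycle 0 → 0: weight = 5, length = 1, mean = 5/1 ≈ 5.000
  cycle 1 → 1: weight = 3, length = 1, mean = 3/1 ≈ 3.000
  cycle 2 → 2: weight = 2, length = 1, mean = 2/1 ≈ 2.000
  cycle 0 → 1 → 0: weight = 6, length = 2, mean = 6/2 ≈ 3.000
  cycle 0 → 2 → 0: weight = 4, length = 2, mean = 4/2 ≈ 2.000
  cycle 1 → 0 → 1: weight = 6, length = 2, mean = 6/2 ≈ 3.000
Minimum mean = 2.000, attained e.g. along the cycle 2 → 2 with weight 2 and length 1. So λ(A) = 2/1 = 2.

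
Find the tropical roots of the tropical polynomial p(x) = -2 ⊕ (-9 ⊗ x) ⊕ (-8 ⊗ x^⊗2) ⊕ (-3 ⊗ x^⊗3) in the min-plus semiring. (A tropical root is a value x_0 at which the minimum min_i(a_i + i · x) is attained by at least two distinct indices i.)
Roots: {-5, -1, 7}

Each tropical root is a break point of the lower envelope of the lines y = a_i + i · x (there are 4 lines, with slopes 0, 1, ..., 3). Only the lines that attain the minimum somewhere contribute to roots; other lines are dominated. Here the surviving (envelope) indices are i = 3, i = 2, i = 1, i = 0.
Intersections between consecutive envelope lines give the roots: for adjacent envelope indices i < j the intersection is x = (a_i − a_j) / (j − i). Reading off the sorted break points: {-5, -1, 7}.
Verification: at each break x_0, at least two indices attain the minimum of min_i(a_i + i · x_0).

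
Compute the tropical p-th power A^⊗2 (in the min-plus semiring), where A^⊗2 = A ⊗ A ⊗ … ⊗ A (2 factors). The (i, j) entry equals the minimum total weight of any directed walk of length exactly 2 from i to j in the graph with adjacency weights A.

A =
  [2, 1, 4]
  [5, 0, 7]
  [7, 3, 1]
A^⊗2 =
  [4, 1, 5]
  [5, 0, 7]
  [8, 3, 2]

Each entry (A^⊗2)_ij equals the minimum over all length-2 walks i = v_0 → v_1 → … → v_2 = j of Σ_t A[v_t][v_{t+1}]. For example, for (i, j) = (0, 2) we minimise over 3 possible intermediate vertex sequences; the minimum is 5, attained along the walk 0 → 2 → 2.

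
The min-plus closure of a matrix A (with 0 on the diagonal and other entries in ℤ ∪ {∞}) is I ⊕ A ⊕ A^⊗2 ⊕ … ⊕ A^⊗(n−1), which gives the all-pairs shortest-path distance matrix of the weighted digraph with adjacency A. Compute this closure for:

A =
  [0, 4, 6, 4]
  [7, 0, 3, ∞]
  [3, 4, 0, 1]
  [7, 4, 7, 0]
Closure =
  [0, 4, 6, 4]
  [6, 0, 3, 4]
  [3, 4, 0, 1]
  [7, 4, 7, 0]

This is the Floyd-Warshall all-pairs shortest-path computation. For each intermediate vertex k = 0, 1, …, 3, update dist[i][j] ← min(dist[i][j], dist[i][k] + dist[k][j]). The final matrix gives, for each (i, j), the minimum total weight of any directed path from i to j (possibly empty when i = j).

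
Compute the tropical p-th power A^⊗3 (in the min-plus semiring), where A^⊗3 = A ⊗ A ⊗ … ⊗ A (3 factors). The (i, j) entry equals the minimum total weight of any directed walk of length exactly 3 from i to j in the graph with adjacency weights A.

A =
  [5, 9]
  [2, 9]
A^⊗3 =
  [15, 19]
  [12, 16]

Each entry (A^⊗3)_ij equals the minimum over all length-3 walks i = v_0 → v_1 → … → v_3 = j of Σ_t A[v_t][v_{t+1}]. For example, for (i, j) = (0, 1) we minimise over 4 possible intermediate vertex sequences; the minimum is 19, attained along the walk 0 → 0 → 0 → 1.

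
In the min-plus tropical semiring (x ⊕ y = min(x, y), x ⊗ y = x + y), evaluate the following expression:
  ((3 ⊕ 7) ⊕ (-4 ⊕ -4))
((3 ⊕ 7) ⊕ (-4 ⊕ -4)) = -4

Expand innermost to outermost. Recall ⊕ takes the minimum of its arguments and ⊗ takes their sum. Working out the expression ((3 ⊕ 7) ⊕ (-4 ⊕ -4)) gives -4.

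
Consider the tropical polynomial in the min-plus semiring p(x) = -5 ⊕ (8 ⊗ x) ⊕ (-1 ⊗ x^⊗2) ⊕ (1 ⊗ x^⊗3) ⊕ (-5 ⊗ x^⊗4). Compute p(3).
p(3) = -5

A tropical monomial a ⊗ x^⊗i evaluates to a + i · x. Evaluating each term at x = 3:
  Term 0 contributes -5 + 0 · 3 = -5
  Term 1 contributes 8 + 1 · 3 = 11
  Term 2 contributes -1 + 2 · 3 = 5
  Term 3 contributes 1 + 3 · 3 = 10
  Term 4 contributes -5 + 4 · 3 = 7
p(3) = ⊕ of these = min[-5, 11, 5, 10, 7] = -5.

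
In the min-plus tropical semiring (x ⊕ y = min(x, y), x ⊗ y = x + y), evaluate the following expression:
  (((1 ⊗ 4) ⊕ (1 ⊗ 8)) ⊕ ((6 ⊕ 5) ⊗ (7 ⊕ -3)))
(((1 ⊗ 4) ⊕ (1 ⊗ 8)) ⊕ ((6 ⊕ 5) ⊗ (7 ⊕ -3))) = 2

Expand innermost to outermost. Recall ⊕ takes the minimum of its arguments and ⊗ takes their sum. Working out the expression (((1 ⊗ 4) ⊕ (1 ⊗ 8)) ⊕ ((6 ⊕ 5) ⊗ (7 ⊕ -3))) gives 2.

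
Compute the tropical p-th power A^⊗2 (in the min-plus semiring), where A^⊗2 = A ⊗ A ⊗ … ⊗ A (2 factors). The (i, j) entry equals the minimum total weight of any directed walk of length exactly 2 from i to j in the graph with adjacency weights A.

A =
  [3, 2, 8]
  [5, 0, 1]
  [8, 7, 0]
A^⊗2 =
  [6, 2, 3]
  [5, 0, 1]
  [8, 7, 0]

Each entry (A^⊗2)_ij equals the minimum over all length-2 walks i = v_0 → v_1 → … → v_2 = j of Σ_t A[v_t][v_{t+1}]. For example, for (i, j) = (0, 2) we minimise over 3 possible intermediate vertex sequences; the minimum is 3, attained along the walk 0 → 1 → 2.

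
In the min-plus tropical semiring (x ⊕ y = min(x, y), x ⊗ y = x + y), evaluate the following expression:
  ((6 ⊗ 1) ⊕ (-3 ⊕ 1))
((6 ⊗ 1) ⊕ (-3 ⊕ 1)) = -3

Expand innermost to outermost. Recall ⊕ takes the minimum of its arguments and ⊗ takes their sum. Working out the expression ((6 ⊗ 1) ⊕ (-3 ⊕ 1)) gives -3.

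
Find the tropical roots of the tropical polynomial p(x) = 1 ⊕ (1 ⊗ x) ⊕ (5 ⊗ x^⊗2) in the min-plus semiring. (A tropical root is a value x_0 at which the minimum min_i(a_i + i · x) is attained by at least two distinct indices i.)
Roots: {-4, 0}

Each tropical root is a break point of the lower envelope of the lines y = a_i + i · x (there are 3 lines, with slopes 0, 1, ..., 2). Only the lines that attain the minimum somewhere contribute to roots; other lines are dominated. Here the surviving (envelope) indices are i = 2, i = 1, i = 0.
Intersections between consecutive envelope lines give the roots: for adjacent envelope indices i < j the intersection is x = (a_i − a_j) / (j − i). Reading off the sorted break points: {-4, 0}.
Verification: at each break x_0, at least two indices attain the minimum of min_i(a_i + i · x_0).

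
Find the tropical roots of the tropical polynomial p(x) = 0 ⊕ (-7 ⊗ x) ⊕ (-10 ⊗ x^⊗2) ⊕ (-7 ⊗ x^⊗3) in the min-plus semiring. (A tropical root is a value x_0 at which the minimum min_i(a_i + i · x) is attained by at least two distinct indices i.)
Roots: {-3, 3, 7}

Each tropical root is a break point of the lower envelope of the lines y = a_i + i · x (there are 4 lines, with slopes 0, 1, ..., 3). Only the lines that attain the minimum somewhere contribute to roots; other lines are dominated. Here the surviving (envelope) indices are i = 3, i = 2, i = 1, i = 0.
Intersections between consecutive envelope lines give the roots: for adjacent envelope indices i < j the intersection is x = (a_i − a_j) / (j − i). Reading off the sorted break points: {-3, 3, 7}.
Verification: at each break x_0, at least two indices attain the minimum of min_i(a_i + i · x_0).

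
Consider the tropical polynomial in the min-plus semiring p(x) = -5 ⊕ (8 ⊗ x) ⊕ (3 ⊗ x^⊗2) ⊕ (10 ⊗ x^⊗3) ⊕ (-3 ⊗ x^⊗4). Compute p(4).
p(4) = -5

A tropical monomial a ⊗ x^⊗i evaluates to a + i · x. Evaluating each term at x = 4:
  Term 0 contributes -5 + 0 · 4 = -5
  Term 1 contributes 8 + 1 · 4 = 12
  Term 2 contributes 3 + 2 · 4 = 11
  Term 3 contributes 10 + 3 · 4 = 22
  Term 4 contributes -3 + 4 · 4 = 13
p(4) = ⊕ of these = min[-5, 12, 11, 22, 13] = -5.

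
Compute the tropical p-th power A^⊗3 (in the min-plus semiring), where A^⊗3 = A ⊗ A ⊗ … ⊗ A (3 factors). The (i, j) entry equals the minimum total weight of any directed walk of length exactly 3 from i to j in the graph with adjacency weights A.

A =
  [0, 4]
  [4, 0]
A^⊗3 =
  [0, 4]
  [4, 0]

Each entry (A^⊗3)_ij equals the minimum over all length-3 walks i = v_0 → v_1 → … → v_3 = j of Σ_t A[v_t][v_{t+1}]. For example, for (i, j) = (0, 1) we minimise over 4 possible intermediate vertex sequences; the minimum is 4, attained along the walk 0 → 0 → 0 → 1.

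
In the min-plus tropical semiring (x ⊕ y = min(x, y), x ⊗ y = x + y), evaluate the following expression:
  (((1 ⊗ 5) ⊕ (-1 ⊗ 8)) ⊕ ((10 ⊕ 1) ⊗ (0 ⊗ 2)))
(((1 ⊗ 5) ⊕ (-1 ⊗ 8)) ⊕ ((10 ⊕ 1) ⊗ (0 ⊗ 2))) = 3

Expand innermost to outermost. Recall ⊕ takes the minimum of its arguments and ⊗ takes their sum. Working out the expression (((1 ⊗ 5) ⊕ (-1 ⊗ 8)) ⊕ ((10 ⊕ 1) ⊗ (0 ⊗ 2))) gives 3.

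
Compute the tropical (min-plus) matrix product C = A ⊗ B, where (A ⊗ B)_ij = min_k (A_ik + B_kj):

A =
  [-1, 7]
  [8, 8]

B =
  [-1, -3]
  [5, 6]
A ⊗ B =
  [-2, -4]
  [7, 5]

Apply the min-plus product entry-by-entry:
  C[0][0] = min over k of (A[0][0] + B[0][0] = -1 + -1 = -2, A[0][1] + B[1][0] = 7 + 5 = 12) = -2 (attained at k = 0)
  C[0][1] = min over k of (A[0][0] + B[0][1] = -1 + -3 = -4, A[0][1] + B[1][1] = 7 + 6 = 13) = -4 (attained at k = 0)
  C[1][0] = min over k of (A[1][0] + B[0][0] = 8 + -1 = 7, A[1][1] + B[1][0] = 8 + 5 = 13) = 7 (attained at k = 0)
  C[1][1] = min over k of (A[1][0] + B[0][1] = 8 + -3 = 5, A[1][1] + B[1][1] = 8 + 6 = 14) = 5 (attained at k = 0)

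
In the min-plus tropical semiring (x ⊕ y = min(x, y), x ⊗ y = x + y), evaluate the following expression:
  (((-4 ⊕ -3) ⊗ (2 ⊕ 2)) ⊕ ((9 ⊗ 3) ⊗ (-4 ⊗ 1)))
(((-4 ⊕ -3) ⊗ (2 ⊕ 2)) ⊕ ((9 ⊗ 3) ⊗ (-4 ⊗ 1))) = -2

Expand innermost to outermost. Recall ⊕ takes the minimum of its arguments and ⊗ takes their sum. Working out the expression (((-4 ⊕ -3) ⊗ (2 ⊕ 2)) ⊕ ((9 ⊗ 3) ⊗ (-4 ⊗ 1))) gives -2.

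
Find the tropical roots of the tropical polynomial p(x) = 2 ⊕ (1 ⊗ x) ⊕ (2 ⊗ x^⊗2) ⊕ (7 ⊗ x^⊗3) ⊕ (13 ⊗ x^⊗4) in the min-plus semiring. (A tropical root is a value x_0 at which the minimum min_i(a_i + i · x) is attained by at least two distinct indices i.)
Roots: {-6, -5, -1, 1}

Each tropical root is a break point of the lower envelope of the lines y = a_i + i · x (there are 5 lines, with slopes 0, 1, ..., 4). Only the lines that attain the minimum somewhere contribute to roots; other lines are dominated. Here the surviving (envelope) indices are i = 4, i = 3, i = 2, i = 1, i = 0.
Intersections between consecutive envelope lines give the roots: for adjacent envelope indices i < j the intersection is x = (a_i − a_j) / (j − i). Reading off the sorted break points: {-6, -5, -1, 1}.
Verification: at each break x_0, at least two indices attain the minimum of min_i(a_i + i · x_0).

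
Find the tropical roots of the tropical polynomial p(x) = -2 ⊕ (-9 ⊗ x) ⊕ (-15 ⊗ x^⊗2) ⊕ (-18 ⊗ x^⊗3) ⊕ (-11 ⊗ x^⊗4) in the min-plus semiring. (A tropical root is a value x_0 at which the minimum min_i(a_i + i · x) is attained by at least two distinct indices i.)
Roots: {-7, 3, 6, 7}

Each tropical root is a break point of the lower envelope of the lines y = a_i + i · x (there are 5 lines, with slopes 0, 1, ..., 4). Only the lines that attain the minimum somewhere contribute to roots; other lines are dominated. Here the surviving (envelope) indices are i = 4, i = 3, i = 2, i = 1, i = 0.
Intersections between consecutive envelope lines give the roots: for adjacent envelope indices i < j the intersection is x = (a_i − a_j) / (j − i). Reading off the sorted break points: {-7, 3, 6, 7}.
Verification: at each break x_0, at least two indices attain the minimum of min_i(a_i + i · x_0).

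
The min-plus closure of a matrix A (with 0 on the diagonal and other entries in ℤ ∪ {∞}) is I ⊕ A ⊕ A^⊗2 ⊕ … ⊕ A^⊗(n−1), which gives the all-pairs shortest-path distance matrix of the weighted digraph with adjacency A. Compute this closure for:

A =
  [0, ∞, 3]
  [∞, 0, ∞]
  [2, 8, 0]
Closure =
  [0, 11, 3]
  [∞, 0, ∞]
  [2, 8, 0]

This is the Floyd-Warshall all-pairs shortest-path computation. For each intermediate vertex k = 0, 1, …, 2, update dist[i][j] ← min(dist[i][j], dist[i][k] + dist[k][j]). The final matrix gives, for each (i, j), the minimum total weight of any directed path from i to j (possibly empty when i = j).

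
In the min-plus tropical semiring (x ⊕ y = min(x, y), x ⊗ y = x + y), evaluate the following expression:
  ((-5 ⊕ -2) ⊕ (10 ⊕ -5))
((-5 ⊕ -2) ⊕ (10 ⊕ -5)) = -5

Expand innermost to outermost. Recall ⊕ takes the minimum of its arguments and ⊗ takes their sum. Working out the expression ((-5 ⊕ -2) ⊕ (10 ⊕ -5)) gives -5.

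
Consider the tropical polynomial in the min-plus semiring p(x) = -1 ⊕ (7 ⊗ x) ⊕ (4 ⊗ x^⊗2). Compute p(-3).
p(-3) = -2

A tropical monomial a ⊗ x^⊗i evaluates to a + i · x. Evaluating each term at x = -3:
  Term 0 contributes -1 + 0 · -3 = -1
  Term 1 contributes 7 + 1 · -3 = 4
  Term 2 contributes 4 + 2 · -3 = -2
p(-3) = ⊕ of these = min[-1, 4, -2] = -2.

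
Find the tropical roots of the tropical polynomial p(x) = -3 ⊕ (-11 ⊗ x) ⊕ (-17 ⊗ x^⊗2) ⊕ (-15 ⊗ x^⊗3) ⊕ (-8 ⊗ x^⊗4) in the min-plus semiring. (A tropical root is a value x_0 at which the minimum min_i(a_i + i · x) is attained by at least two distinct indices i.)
Roots: {-7, -2, 6, 8}

Each tropical root is a break point of the lower envelope of the lines y = a_i + i · x (there are 5 lines, with slopes 0, 1, ..., 4). Only the lines that attain the minimum somewhere contribute to roots; other lines are dominated. Here the surviving (envelope) indices are i = 4, i = 3, i = 2, i = 1, i = 0.
Intersections between consecutive envelope lines give the roots: for adjacent envelope indices i < j the intersection is x = (a_i − a_j) / (j − i). Reading off the sorted break points: {-7, -2, 6, 8}.
Verification: at each break x_0, at least two indices attain the minimum of min_i(a_i + i · x_0).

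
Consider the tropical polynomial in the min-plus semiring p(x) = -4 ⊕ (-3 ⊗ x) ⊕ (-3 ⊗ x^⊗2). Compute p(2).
p(2) = -4

A tropical monomial a ⊗ x^⊗i evaluates to a + i · x. Evaluating each term at x = 2:
  Term 0 contributes -4 + 0 · 2 = -4
  Term 1 contributes -3 + 1 · 2 = -1
  Term 2 contributes -3 + 2 · 2 = 1
p(2) = ⊕ of these = min[-4, -1, 1] = -4.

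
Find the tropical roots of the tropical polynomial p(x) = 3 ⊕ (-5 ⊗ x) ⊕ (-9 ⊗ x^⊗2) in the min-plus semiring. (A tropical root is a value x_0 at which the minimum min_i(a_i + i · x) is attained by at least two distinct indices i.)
Roots: {4, 8}

Each tropical root is a break point of the lower envelope of the lines y = a_i + i · x (there are 3 lines, with slopes 0, 1, ..., 2). Only the lines that attain the minimum somewhere contribute to roots; other lines are dominated. Here the surviving (envelope) indices are i = 2, i = 1, i = 0.
Intersections between consecutive envelope lines give the roots: for adjacent envelope indices i < j the intersection is x = (a_i − a_j) / (j − i). Reading off the sorted break points: {4, 8}.
Verification: at each break x_0, at least two indices attain the minimum of min_i(a_i + i · x_0).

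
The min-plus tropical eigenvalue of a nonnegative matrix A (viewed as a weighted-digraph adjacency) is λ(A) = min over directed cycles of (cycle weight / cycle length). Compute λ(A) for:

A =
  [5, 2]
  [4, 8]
λ(A) = 3

Enumerate directed cycles and compute their means (weight / length). Sample:
  cycle 0 → 0: weight = 5, length = 1, mean = 5/1 ≈ 5.000
  cycle 1 → 1: weight = 8, length = 1, mean = 8/1 ≈ 8.000
  cycle 0 → 1 → 0: weight = 6, length = 2, mean = 6/2 ≈ 3.000
  cycle 1 → 0 → 1: weight = 6, length = 2, mean = 6/2 ≈ 3.000
Minimum mean = 3.000, attained e.g. along the cycle 0 → 1 → 0 with weight 6 and length 2. So λ(A) = 6/2 = 3.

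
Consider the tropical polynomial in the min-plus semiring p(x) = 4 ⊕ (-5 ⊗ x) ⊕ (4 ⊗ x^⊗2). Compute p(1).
p(1) = -4

A tropical monomial a ⊗ x^⊗i evaluates to a + i · x. Evaluating each term at x = 1:
  Term 0 contributes 4 + 0 · 1 = 4
  Term 1 contributes -5 + 1 · 1 = -4
  Term 2 contributes 4 + 2 · 1 = 6
p(1) = ⊕ of these = min[4, -4, 6] = -4.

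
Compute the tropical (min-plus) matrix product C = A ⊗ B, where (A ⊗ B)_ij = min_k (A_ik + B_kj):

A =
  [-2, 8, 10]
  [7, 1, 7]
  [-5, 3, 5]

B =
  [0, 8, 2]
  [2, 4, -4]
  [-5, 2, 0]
A ⊗ B =
  [-2, 6, 0]
  [2, 5, -3]
  [-5, 3, -3]

Apply the min-plus product entry-by-entry:
  C[0][0] = min over k of (A[0][0] + B[0][0] = -2 + 0 = -2, A[0][1] + B[1][0] = 8 + 2 = 10, A[0][2] + B[2][0] = 10 + -5 = 5) = -2 (attained at k = 0)
  C[0][1] = min over k of (A[0][0] + B[0][1] = -2 + 8 = 6, A[0][1] + B[1][1] = 8 + 4 = 12, A[0][2] + B[2][1] = 10 + 2 = 12) = 6 (attained at k = 0)
  C[0][2] = min over k of (A[0][0] + B[0][2] = -2 + 2 = 0, A[0][1] + B[1][2] = 8 + -4 = 4, A[0][2] + B[2][2] = 10 + 0 = 10) = 0 (attained at k = 0)
  C[1][0] = min over k of (A[1][0] + B[0][0] = 7 + 0 = 7, A[1][1] + B[1][0] = 1 + 2 = 3, A[1][2] + B[2][0] = 7 + -5 = 2) = 2 (attained at k = 2)
  C[1][1] = min over k of (A[1][0] + B[0][1] = 7 + 8 = 15, A[1][1] + B[1][1] = 1 + 4 = 5, A[1][2] + B[2][1] = 7 + 2 = 9) = 5 (attained at k = 1)
  C[1][2] = min over k of (A[1][0] + B[0][2] = 7 + 2 = 9, A[1][1] + B[1][2] = 1 + -4 = -3, A[1][2] + B[2][2] = 7 + 0 = 7) = -3 (attained at k = 1)
  C[2][0] = min over k of (A[2][0] + B[0][0] = -5 + 0 = -5, A[2][1] + B[1][0] = 3 + 2 = 5, A[2][2] + B[2][0] = 5 + -5 = 0) = -5 (attained at k = 0)
  C[2][1] = min over k of (A[2][0] + B[0][1] = -5 + 8 = 3, A[2][1] + B[1][1] = 3 + 4 = 7, A[2][2] + B[2][1] = 5 + 2 = 7) = 3 (attained at k = 0)
  C[2][2] = min over k of (A[2][0] + B[0][2] = -5 + 2 = -3, A[2][1] + B[1][2] = 3 + -4 = -1, A[2][2] + B[2][2] = 5 + 0 = 5) = -3 (attained at k = 0)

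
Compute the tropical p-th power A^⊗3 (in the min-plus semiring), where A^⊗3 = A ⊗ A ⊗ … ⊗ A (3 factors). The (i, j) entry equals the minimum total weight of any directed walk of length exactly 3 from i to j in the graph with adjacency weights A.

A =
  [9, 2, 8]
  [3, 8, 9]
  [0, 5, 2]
A^⊗3 =
  [10, 7, 12]
  [8, 11, 13]
  [4, 4, 6]

Each entry (A^⊗3)_ij equals the minimum over all length-3 walks i = v_0 → v_1 → … → v_3 = j of Σ_t A[v_t][v_{t+1}]. For example, for (i, j) = (0, 2) we minimise over 9 possible intermediate vertex sequences; the minimum is 12, attained along the walk 0 → 2 → 2 → 2.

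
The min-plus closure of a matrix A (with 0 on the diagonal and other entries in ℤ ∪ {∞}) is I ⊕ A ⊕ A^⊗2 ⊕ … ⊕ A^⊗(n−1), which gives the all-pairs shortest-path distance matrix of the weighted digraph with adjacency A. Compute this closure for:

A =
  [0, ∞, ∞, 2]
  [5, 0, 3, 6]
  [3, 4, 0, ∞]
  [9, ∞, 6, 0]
Closure =
  [0, 12, 8, 2]
  [5, 0, 3, 6]
  [3, 4, 0, 5]
  [9, 10, 6, 0]

This is the Floyd-Warshall all-pairs shortest-path computation. For each intermediate vertex k = 0, 1, …, 3, update dist[i][j] ← min(dist[i][j], dist[i][k] + dist[k][j]). The final matrix gives, for each (i, j), the minimum total weight of any directed path from i to j (possibly empty when i = j).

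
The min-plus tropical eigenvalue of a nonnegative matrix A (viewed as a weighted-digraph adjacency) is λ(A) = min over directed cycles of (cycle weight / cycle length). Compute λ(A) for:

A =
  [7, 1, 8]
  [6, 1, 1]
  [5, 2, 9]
λ(A) = 1

Enumerate directed cycles and compute their means (weight / length). Sample:
  cycle 0 → 0: weight = 7, length = 1, mean = 7/1 ≈ 7.000
  cycle 1 → 1: weight = 1, length = 1, mean = 1/1 ≈ 1.000
  cycle 2 → 2: weight = 9, length = 1, mean = 9/1 ≈ 9.000
  cycle 0 → 1 → 0: weight = 7, length = 2, mean = 7/2 ≈ 3.500
  cycle 0 → 2 → 0: weight = 13, length = 2, mean = 13/2 ≈ 6.500
  cycle 1 → 0 → 1: weight = 7, length = 2, mean = 7/2 ≈ 3.500
Minimum mean = 1.000, attained e.g. along the cycle 1 → 1 with weight 1 and length 1. So λ(A) = 1/1 = 1.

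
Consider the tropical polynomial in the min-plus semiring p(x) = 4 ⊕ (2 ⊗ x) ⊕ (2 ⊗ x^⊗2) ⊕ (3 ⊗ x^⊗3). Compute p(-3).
p(-3) = -6

A tropical monomial a ⊗ x^⊗i evaluates to a + i · x. Evaluating each term at x = -3:
  Term 0 contributes 4 + 0 · -3 = 4
  Term 1 contributes 2 + 1 · -3 = -1
  Term 2 contributes 2 + 2 · -3 = -4
  Term 3 contributes 3 + 3 · -3 = -6
p(-3) = ⊕ of these = min[4, -1, -4, -6] = -6.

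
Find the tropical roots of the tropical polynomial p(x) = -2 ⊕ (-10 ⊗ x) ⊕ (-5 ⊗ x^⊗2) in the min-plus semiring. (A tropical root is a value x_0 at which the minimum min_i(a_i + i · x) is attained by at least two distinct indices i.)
Roots: {-5, 8}

Each tropical root is a break point of the lower envelope of the lines y = a_i + i · x (there are 3 lines, with slopes 0, 1, ..., 2). Only the lines that attain the minimum somewhere contribute to roots; other lines are dominated. Here the surviving (envelope) indices are i = 2, i = 1, i = 0.
Intersections between consecutive envelope lines give the roots: for adjacent envelope indices i < j the intersection is x = (a_i − a_j) / (j − i). Reading off the sorted break points: {-5, 8}.
Verification: at each break x_0, at least two indices attain the minimum of min_i(a_i + i · x_0).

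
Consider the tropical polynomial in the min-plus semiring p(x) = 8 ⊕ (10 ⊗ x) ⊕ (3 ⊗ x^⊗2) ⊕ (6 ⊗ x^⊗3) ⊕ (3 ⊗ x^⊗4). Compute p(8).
p(8) = 8

A tropical monomial a ⊗ x^⊗i evaluates to a + i · x. Evaluating each term at x = 8:
  Term 0 contributes 8 + 0 · 8 = 8
  Term 1 contributes 10 + 1 · 8 = 18
  Term 2 contributes 3 + 2 · 8 = 19
  Term 3 contributes 6 + 3 · 8 = 30
  Term 4 contributes 3 + 4 · 8 = 35
p(8) = ⊕ of these = min[8, 18, 19, 30, 35] = 8.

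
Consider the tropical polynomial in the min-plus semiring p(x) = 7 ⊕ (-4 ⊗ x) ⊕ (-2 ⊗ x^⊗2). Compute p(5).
p(5) = 1

A tropical monomial a ⊗ x^⊗i evaluates to a + i · x. Evaluating each term at x = 5:
  Term 0 contributes 7 + 0 · 5 = 7
  Term 1 contributes -4 + 1 · 5 = 1
  Term 2 contributes -2 + 2 · 5 = 8
p(5) = ⊕ of these = min[7, 1, 8] = 1.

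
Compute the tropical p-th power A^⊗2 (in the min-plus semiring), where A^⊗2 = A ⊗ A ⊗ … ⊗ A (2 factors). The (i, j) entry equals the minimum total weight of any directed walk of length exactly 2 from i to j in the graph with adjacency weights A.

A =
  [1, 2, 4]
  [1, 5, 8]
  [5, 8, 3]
A^⊗2 =
  [2, 3, 5]
  [2, 3, 5]
  [6, 7, 6]

Each entry (A^⊗2)_ij equals the minimum over all length-2 walks i = v_0 → v_1 → … → v_2 = j of Σ_t A[v_t][v_{t+1}]. For example, for (i, j) = (0, 2) we minimise over 3 possible intermediate vertex sequences; the minimum is 5, attained along the walk 0 → 0 → 2.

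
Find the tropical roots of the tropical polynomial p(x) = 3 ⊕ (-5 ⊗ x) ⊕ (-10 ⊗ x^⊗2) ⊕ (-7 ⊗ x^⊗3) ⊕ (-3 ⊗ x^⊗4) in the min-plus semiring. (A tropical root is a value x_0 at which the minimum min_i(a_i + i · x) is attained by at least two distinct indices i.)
Roots: {-4, -3, 5, 8}

Each tropical root is a break point of the lower envelope of the lines y = a_i + i · x (there are 5 lines, with slopes 0, 1, ..., 4). Only the lines that attain the minimum somewhere contribute to roots; other lines are dominated. Here the surviving (envelope) indices are i = 4, i = 3, i = 2, i = 1, i = 0.
Intersections between consecutive envelope lines give the roots: for adjacent envelope indices i < j the intersection is x = (a_i − a_j) / (j − i). Reading off the sorted break points: {-4, -3, 5, 8}.
Verification: at each break x_0, at least two indices attain the minimum of min_i(a_i + i · x_0).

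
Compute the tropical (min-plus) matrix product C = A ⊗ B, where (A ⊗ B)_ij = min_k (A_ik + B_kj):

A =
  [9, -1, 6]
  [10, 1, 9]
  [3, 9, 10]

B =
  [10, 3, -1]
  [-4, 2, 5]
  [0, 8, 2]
A ⊗ B =
  [-5, 1, 4]
  [-3, 3, 6]
  [5, 6, 2]

Apply the min-plus product entry-by-entry:
  C[0][0] = min over k of (A[0][0] + B[0][0] = 9 + 10 = 19, A[0][1] + B[1][0] = -1 + -4 = -5, A[0][2] + B[2][0] = 6 + 0 = 6) = -5 (attained at k = 1)
  C[0][1] = min over k of (A[0][0] + B[0][1] = 9 + 3 = 12, A[0][1] + B[1][1] = -1 + 2 = 1, A[0][2] + B[2][1] = 6 + 8 = 14) = 1 (attained at k = 1)
  C[0][2] = min over k of (A[0][0] + B[0][2] = 9 + -1 = 8, A[0][1] + B[1][2] = -1 + 5 = 4, A[0][2] + B[2][2] = 6 + 2 = 8) = 4 (attained at k = 1)
  C[1][0] = min over k of (A[1][0] + B[0][0] = 10 + 10 = 20, A[1][1] + B[1][0] = 1 + -4 = -3, A[1][2] + B[2][0] = 9 + 0 = 9) = -3 (attained at k = 1)
  C[1][1] = min over k of (A[1][0] + B[0][1] = 10 + 3 = 13, A[1][1] + B[1][1] = 1 + 2 = 3, A[1][2] + B[2][1] = 9 + 8 = 17) = 3 (attained at k = 1)
  C[1][2] = min over k of (A[1][0] + B[0][2] = 10 + -1 = 9, A[1][1] + B[1][2] = 1 + 5 = 6, A[1][2] + B[2][2] = 9 + 2 = 11) = 6 (attained at k = 1)
  C[2][0] = min over k of (A[2][0] + B[0][0] = 3 + 10 = 13, A[2][1] + B[1][0] = 9 + -4 = 5, A[2][2] + B[2][0] = 10 + 0 = 10) = 5 (attained at k = 1)
  C[2][1] = min over k of (A[2][0] + B[0][1] = 3 + 3 = 6, A[2][1] + B[1][1] = 9 + 2 = 11, A[2][2] + B[2][1] = 10 + 8 = 18) = 6 (attained at k = 0)
  C[2][2] = min over k of (A[2][0] + B[0][2] = 3 + -1 = 2, A[2][1] + B[1][2] = 9 + 5 = 14, A[2][2] + B[2][2] = 10 + 2 = 12) = 2 (attained at k = 0)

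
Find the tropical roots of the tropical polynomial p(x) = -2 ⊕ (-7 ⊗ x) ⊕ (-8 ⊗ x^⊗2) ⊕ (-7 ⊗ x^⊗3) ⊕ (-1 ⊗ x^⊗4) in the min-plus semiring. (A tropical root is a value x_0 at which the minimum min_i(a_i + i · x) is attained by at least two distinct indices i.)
Roots: {-6, -1, 1, 5}

Each tropical root is a break point of the lower envelope of the lines y = a_i + i · x (there are 5 lines, with slopes 0, 1, ..., 4). Only the lines that attain the minimum somewhere contribute to roots; other lines are dominated. Here the surviving (envelope) indices are i = 4, i = 3, i = 2, i = 1, i = 0.
Intersections between consecutive envelope lines give the roots: for adjacent envelope indices i < j the intersection is x = (a_i − a_j) / (j − i). Reading off the sorted break points: {-6, -1, 1, 5}.
Verification: at each break x_0, at least two indices attain the minimum of min_i(a_i + i · x_0).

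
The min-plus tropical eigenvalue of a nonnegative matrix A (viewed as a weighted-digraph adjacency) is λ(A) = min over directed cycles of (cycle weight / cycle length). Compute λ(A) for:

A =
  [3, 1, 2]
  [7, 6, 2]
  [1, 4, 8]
λ(A) = 4/3

Enumerate directed cycles and compute their means (weight / length). Sample:
  cycle 0 → 0: weight = 3, length = 1, mean = 3/1 ≈ 3.000
  cycle 1 → 1: weight = 6, length = 1, mean = 6/1 ≈ 6.000
  cycle 2 → 2: weight = 8, length = 1, mean = 8/1 ≈ 8.000
  cycle 0 → 1 → 0: weight = 8, length = 2, mean = 8/2 ≈ 4.000
  cycle 0 → 2 → 0: weight = 3, length = 2, mean = 3/2 ≈ 1.500
  cycle 1 → 0 → 1: weight = 8, length = 2, mean = 8/2 ≈ 4.000
Minimum mean = 1.333, attained e.g. along the cycle 0 → 1 → 2 → 0 with weight 4 and length 3. So λ(A) = 4/3 = 4/3.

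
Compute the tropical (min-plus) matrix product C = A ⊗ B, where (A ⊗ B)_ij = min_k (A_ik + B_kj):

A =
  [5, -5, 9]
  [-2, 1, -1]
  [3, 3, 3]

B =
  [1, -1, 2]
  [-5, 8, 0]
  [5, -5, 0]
A ⊗ B =
  [-10, 3, -5]
  [-4, -6, -1]
  [-2, -2, 3]

Apply the min-plus product entry-by-entry:
  C[0][0] = min over k of (A[0][0] + B[0][0] = 5 + 1 = 6, A[0][1] + B[1][0] = -5 + -5 = -10, A[0][2] + B[2][0] = 9 + 5 = 14) = -10 (attained at k = 1)
  C[0][1] = min over k of (A[0][0] + B[0][1] = 5 + -1 = 4, A[0][1] + B[1][1] = -5 + 8 = 3, A[0][2] + B[2][1] = 9 + -5 = 4) = 3 (attained at k = 1)
  C[0][2] = min over k of (A[0][0] + B[0][2] = 5 + 2 = 7, A[0][1] + B[1][2] = -5 + 0 = -5, A[0][2] + B[2][2] = 9 + 0 = 9) = -5 (attained at k = 1)
  C[1][0] = min over k of (A[1][0] + B[0][0] = -2 + 1 = -1, A[1][1] + B[1][0] = 1 + -5 = -4, A[1][2] + B[2][0] = -1 + 5 = 4) = -4 (attained at k = 1)
  C[1][1] = min over k of (A[1][0] + B[0][1] = -2 + -1 = -3, A[1][1] + B[1][1] = 1 + 8 = 9, A[1][2] + B[2][1] = -1 + -5 = -6) = -6 (attained at k = 2)
  C[1][2] = min over k of (A[1][0] + B[0][2] = -2 + 2 = 0, A[1][1] + B[1][2] = 1 + 0 = 1, A[1][2] + B[2][2] = -1 + 0 = -1) = -1 (attained at k = 2)
  C[2][0] = min over k of (A[2][0] + B[0][0] = 3 + 1 = 4, A[2][1] + B[1][0] = 3 + -5 = -2, A[2][2] + B[2][0] = 3 + 5 = 8) = -2 (attained at k = 1)
  C[2][1] = min over k of (A[2][0] + B[0][1] = 3 + -1 = 2, A[2][1] + B[1][1] = 3 + 8 = 11, A[2][2] + B[2][1] = 3 + -5 = -2) = -2 (attained at k = 2)
  C[2][2] = min over k of (A[2][0] + B[0][2] = 3 + 2 = 5, A[2][1] + B[1][2] = 3 + 0 = 3, A[2][2] + B[2][2] = 3 + 0 = 3) = 3 (attained at k = 1)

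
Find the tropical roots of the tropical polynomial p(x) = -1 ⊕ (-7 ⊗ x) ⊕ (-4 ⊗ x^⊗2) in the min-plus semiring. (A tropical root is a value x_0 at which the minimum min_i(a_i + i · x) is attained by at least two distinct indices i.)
Roots: {-3, 6}

Each tropical root is a break point of the lower envelope of the lines y = a_i + i · x (there are 3 lines, with slopes 0, 1, ..., 2). Only the lines that attain the minimum somewhere contribute to roots; other lines are dominated. Here the surviving (envelope) indices are i = 2, i = 1, i = 0.
Intersections between consecutive envelope lines give the roots: for adjacent envelope indices i < j the intersection is x = (a_i − a_j) / (j − i). Reading off the sorted break points: {-3, 6}.
Verification: at each break x_0, at least two indices attain the minimum of min_i(a_i + i · x_0).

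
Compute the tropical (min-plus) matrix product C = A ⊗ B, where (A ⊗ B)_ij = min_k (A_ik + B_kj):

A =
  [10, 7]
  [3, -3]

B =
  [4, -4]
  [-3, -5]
A ⊗ B =
  [4, 2]
  [-6, -8]

Apply the min-plus product entry-by-entry:
  C[0][0] = min over k of (A[0][0] + B[0][0] = 10 + 4 = 14, A[0][1] + B[1][0] = 7 + -3 = 4) = 4 (attained at k = 1)
  C[0][1] = min over k of (A[0][0] + B[0][1] = 10 + -4 = 6, A[0][1] + B[1][1] = 7 + -5 = 2) = 2 (attained at k = 1)
  C[1][0] = min over k of (A[1][0] + B[0][0] = 3 + 4 = 7, A[1][1] + B[1][0] = -3 + -3 = -6) = -6 (attained at k = 1)
  C[1][1] = min over k of (A[1][0] + B[0][1] = 3 + -4 = -1, A[1][1] + B[1][1] = -3 + -5 = -8) = -8 (attained at k = 1)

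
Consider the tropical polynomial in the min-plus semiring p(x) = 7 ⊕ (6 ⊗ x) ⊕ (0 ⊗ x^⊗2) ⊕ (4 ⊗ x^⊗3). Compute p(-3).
p(-3) = -6

A tropical monomial a ⊗ x^⊗i evaluates to a + i · x. Evaluating each term at x = -3:
  Term 0 contributes 7 + 0 · -3 = 7
  Term 1 contributes 6 + 1 · -3 = 3
  Term 2 contributes 0 + 2 · -3 = -6
  Term 3 contributes 4 + 3 · -3 = -5
p(-3) = ⊕ of these = min[7, 3, -6, -5] = -6.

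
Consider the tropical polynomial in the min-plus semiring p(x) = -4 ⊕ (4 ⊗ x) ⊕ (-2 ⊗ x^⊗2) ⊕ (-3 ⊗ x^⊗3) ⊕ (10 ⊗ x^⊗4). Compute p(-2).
p(-2) = -9

A tropical monomial a ⊗ x^⊗i evaluates to a + i · x. Evaluating each term at x = -2:
  Term 0 contributes -4 + 0 · -2 = -4
  Term 1 contributes 4 + 1 · -2 = 2
  Term 2 contributes -2 + 2 · -2 = -6
  Term 3 contributes -3 + 3 · -2 = -9
  Term 4 contributes 10 + 4 · -2 = 2
p(-2) = ⊕ of these = min[-4, 2, -6, -9, 2] = -9.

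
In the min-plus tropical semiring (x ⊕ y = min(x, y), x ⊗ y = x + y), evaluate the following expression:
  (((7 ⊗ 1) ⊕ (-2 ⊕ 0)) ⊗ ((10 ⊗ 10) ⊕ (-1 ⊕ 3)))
(((7 ⊗ 1) ⊕ (-2 ⊕ 0)) ⊗ ((10 ⊗ 10) ⊕ (-1 ⊕ 3))) = -3

Expand innermost to outermost. Recall ⊕ takes the minimum of its arguments and ⊗ takes their sum. Working out the expression (((7 ⊗ 1) ⊕ (-2 ⊕ 0)) ⊗ ((10 ⊗ 10) ⊕ (-1 ⊕ 3))) gives -3.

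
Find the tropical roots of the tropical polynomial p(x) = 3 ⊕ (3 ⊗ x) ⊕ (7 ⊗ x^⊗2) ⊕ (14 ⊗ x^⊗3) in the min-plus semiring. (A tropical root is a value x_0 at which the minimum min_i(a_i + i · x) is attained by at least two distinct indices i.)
Roots: {-7, -4, 0}

Each tropical root is a break point of the lower envelope of the lines y = a_i + i · x (there are 4 lines, with slopes 0, 1, ..., 3). Only the lines that attain the minimum somewhere contribute to roots; other lines are dominated. Here the surviving (envelope) indices are i = 3, i = 2, i = 1, i = 0.
Intersections between consecutive envelope lines give the roots: for adjacent envelope indices i < j the intersection is x = (a_i − a_j) / (j − i). Reading off the sorted break points: {-7, -4, 0}.
Verification: at each break x_0, at least two indices attain the minimum of min_i(a_i + i · x_0).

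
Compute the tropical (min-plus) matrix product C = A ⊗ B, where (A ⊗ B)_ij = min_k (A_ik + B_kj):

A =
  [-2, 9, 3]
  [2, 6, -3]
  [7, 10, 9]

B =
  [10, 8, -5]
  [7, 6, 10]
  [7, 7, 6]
A ⊗ B =
  [8, 6, -7]
  [4, 4, -3]
  [16, 15, 2]

Apply the min-plus product entry-by-entry:
  C[0][0] = min over k of (A[0][0] + B[0][0] = -2 + 10 = 8, A[0][1] + B[1][0] = 9 + 7 = 16, A[0][2] + B[2][0] = 3 + 7 = 10) = 8 (attained at k = 0)
  C[0][1] = min over k of (A[0][0] + B[0][1] = -2 + 8 = 6, A[0][1] + B[1][1] = 9 + 6 = 15, A[0][2] + B[2][1] = 3 + 7 = 10) = 6 (attained at k = 0)
  C[0][2] = min over k of (A[0][0] + B[0][2] = -2 + -5 = -7, A[0][1] + B[1][2] = 9 + 10 = 19, A[0][2] + B[2][2] = 3 + 6 = 9) = -7 (attained at k = 0)
  C[1][0] = min over k of (A[1][0] + B[0][0] = 2 + 10 = 12, A[1][1] + B[1][0] = 6 + 7 = 13, A[1][2] + B[2][0] = -3 + 7 = 4) = 4 (attained at k = 2)
  C[1][1] = min over k of (A[1][0] + B[0][1] = 2 + 8 = 10, A[1][1] + B[1][1] = 6 + 6 = 12, A[1][2] + B[2][1] = -3 + 7 = 4) = 4 (attained at k = 2)
  C[1][2] = min over k of (A[1][0] + B[0][2] = 2 + -5 = -3, A[1][1] + B[1][2] = 6 + 10 = 16, A[1][2] + B[2][2] = -3 + 6 = 3) = -3 (attained at k = 0)
  C[2][0] = min over k of (A[2][0] + B[0][0] = 7 + 10 = 17, A[2][1] + B[1][0] = 10 + 7 = 17, A[2][2] + B[2][0] = 9 + 7 = 16) = 16 (attained at k = 2)
  C[2][1] = min over k of (A[2][0] + B[0][1] = 7 + 8 = 15, A[2][1] + B[1][1] = 10 + 6 = 16, A[2][2] + B[2][1] = 9 + 7 = 16) = 15 (attained at k = 0)
  C[2][2] = min over k of (A[2][0] + B[0][2] = 7 + -5 = 2, A[2][1] + B[1][2] = 10 + 10 = 20, A[2][2] + B[2][2] = 9 + 6 = 15) = 2 (attained at k = 0)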